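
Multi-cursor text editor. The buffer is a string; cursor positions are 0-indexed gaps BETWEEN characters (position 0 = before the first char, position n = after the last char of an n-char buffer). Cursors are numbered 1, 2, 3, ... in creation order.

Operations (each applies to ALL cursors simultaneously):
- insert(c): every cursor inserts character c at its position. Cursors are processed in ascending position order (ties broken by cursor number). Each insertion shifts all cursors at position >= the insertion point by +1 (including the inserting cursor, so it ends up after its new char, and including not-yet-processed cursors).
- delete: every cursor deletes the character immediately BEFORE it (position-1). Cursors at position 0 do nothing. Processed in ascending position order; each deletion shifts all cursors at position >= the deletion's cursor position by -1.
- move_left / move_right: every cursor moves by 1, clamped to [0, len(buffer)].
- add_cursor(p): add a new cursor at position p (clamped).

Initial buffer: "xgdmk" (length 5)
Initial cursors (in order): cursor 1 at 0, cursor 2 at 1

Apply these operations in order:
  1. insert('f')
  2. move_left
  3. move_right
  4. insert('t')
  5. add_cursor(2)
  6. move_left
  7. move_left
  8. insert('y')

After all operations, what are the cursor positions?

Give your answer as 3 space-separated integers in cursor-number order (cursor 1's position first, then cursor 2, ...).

Answer: 2 6 2

Derivation:
After op 1 (insert('f')): buffer="fxfgdmk" (len 7), cursors c1@1 c2@3, authorship 1.2....
After op 2 (move_left): buffer="fxfgdmk" (len 7), cursors c1@0 c2@2, authorship 1.2....
After op 3 (move_right): buffer="fxfgdmk" (len 7), cursors c1@1 c2@3, authorship 1.2....
After op 4 (insert('t')): buffer="ftxftgdmk" (len 9), cursors c1@2 c2@5, authorship 11.22....
After op 5 (add_cursor(2)): buffer="ftxftgdmk" (len 9), cursors c1@2 c3@2 c2@5, authorship 11.22....
After op 6 (move_left): buffer="ftxftgdmk" (len 9), cursors c1@1 c3@1 c2@4, authorship 11.22....
After op 7 (move_left): buffer="ftxftgdmk" (len 9), cursors c1@0 c3@0 c2@3, authorship 11.22....
After op 8 (insert('y')): buffer="yyftxyftgdmk" (len 12), cursors c1@2 c3@2 c2@6, authorship 1311.222....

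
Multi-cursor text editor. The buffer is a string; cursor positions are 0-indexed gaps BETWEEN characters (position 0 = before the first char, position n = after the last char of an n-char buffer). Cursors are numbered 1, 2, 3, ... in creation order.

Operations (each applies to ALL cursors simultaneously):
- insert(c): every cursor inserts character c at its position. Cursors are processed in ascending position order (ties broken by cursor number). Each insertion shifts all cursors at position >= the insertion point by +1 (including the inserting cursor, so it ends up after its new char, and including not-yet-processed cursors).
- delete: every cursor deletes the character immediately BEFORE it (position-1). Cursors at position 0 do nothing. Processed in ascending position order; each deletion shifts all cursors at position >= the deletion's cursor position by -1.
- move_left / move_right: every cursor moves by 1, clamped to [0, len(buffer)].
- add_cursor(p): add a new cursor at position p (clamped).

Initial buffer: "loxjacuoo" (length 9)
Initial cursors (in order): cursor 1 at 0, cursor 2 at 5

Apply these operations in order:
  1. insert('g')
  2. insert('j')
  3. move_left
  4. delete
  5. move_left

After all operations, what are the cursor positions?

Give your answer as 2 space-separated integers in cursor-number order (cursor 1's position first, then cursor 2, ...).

Answer: 0 5

Derivation:
After op 1 (insert('g')): buffer="gloxjagcuoo" (len 11), cursors c1@1 c2@7, authorship 1.....2....
After op 2 (insert('j')): buffer="gjloxjagjcuoo" (len 13), cursors c1@2 c2@9, authorship 11.....22....
After op 3 (move_left): buffer="gjloxjagjcuoo" (len 13), cursors c1@1 c2@8, authorship 11.....22....
After op 4 (delete): buffer="jloxjajcuoo" (len 11), cursors c1@0 c2@6, authorship 1.....2....
After op 5 (move_left): buffer="jloxjajcuoo" (len 11), cursors c1@0 c2@5, authorship 1.....2....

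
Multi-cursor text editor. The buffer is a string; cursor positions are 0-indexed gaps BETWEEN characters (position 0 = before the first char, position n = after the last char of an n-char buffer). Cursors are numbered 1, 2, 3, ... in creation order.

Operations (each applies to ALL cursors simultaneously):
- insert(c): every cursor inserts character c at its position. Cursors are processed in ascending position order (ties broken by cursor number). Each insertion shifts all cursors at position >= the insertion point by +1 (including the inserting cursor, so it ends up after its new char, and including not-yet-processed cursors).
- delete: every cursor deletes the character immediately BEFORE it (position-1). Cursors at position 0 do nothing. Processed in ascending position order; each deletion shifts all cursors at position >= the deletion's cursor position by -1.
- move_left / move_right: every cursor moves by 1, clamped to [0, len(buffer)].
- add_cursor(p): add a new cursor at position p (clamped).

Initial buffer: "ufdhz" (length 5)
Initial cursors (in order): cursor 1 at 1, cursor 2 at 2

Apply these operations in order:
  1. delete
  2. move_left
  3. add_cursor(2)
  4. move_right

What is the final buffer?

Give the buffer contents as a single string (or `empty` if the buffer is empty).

After op 1 (delete): buffer="dhz" (len 3), cursors c1@0 c2@0, authorship ...
After op 2 (move_left): buffer="dhz" (len 3), cursors c1@0 c2@0, authorship ...
After op 3 (add_cursor(2)): buffer="dhz" (len 3), cursors c1@0 c2@0 c3@2, authorship ...
After op 4 (move_right): buffer="dhz" (len 3), cursors c1@1 c2@1 c3@3, authorship ...

Answer: dhz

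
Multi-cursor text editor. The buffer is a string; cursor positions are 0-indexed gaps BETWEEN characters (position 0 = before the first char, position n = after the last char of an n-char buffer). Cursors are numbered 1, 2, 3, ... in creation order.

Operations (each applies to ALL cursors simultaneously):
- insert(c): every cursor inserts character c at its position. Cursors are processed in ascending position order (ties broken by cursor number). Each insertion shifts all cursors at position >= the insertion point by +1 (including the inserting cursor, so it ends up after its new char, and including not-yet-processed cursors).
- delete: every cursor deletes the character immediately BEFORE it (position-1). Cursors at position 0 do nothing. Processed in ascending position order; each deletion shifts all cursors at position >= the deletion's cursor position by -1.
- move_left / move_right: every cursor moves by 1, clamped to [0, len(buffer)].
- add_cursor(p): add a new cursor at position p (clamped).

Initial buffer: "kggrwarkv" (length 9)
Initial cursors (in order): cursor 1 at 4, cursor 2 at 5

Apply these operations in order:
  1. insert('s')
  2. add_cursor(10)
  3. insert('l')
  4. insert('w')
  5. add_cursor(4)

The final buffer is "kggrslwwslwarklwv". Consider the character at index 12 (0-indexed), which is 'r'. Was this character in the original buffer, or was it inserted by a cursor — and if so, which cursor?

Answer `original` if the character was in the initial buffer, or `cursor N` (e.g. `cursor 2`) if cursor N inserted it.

After op 1 (insert('s')): buffer="kggrswsarkv" (len 11), cursors c1@5 c2@7, authorship ....1.2....
After op 2 (add_cursor(10)): buffer="kggrswsarkv" (len 11), cursors c1@5 c2@7 c3@10, authorship ....1.2....
After op 3 (insert('l')): buffer="kggrslwslarklv" (len 14), cursors c1@6 c2@9 c3@13, authorship ....11.22...3.
After op 4 (insert('w')): buffer="kggrslwwslwarklwv" (len 17), cursors c1@7 c2@11 c3@16, authorship ....111.222...33.
After op 5 (add_cursor(4)): buffer="kggrslwwslwarklwv" (len 17), cursors c4@4 c1@7 c2@11 c3@16, authorship ....111.222...33.
Authorship (.=original, N=cursor N): . . . . 1 1 1 . 2 2 2 . . . 3 3 .
Index 12: author = original

Answer: original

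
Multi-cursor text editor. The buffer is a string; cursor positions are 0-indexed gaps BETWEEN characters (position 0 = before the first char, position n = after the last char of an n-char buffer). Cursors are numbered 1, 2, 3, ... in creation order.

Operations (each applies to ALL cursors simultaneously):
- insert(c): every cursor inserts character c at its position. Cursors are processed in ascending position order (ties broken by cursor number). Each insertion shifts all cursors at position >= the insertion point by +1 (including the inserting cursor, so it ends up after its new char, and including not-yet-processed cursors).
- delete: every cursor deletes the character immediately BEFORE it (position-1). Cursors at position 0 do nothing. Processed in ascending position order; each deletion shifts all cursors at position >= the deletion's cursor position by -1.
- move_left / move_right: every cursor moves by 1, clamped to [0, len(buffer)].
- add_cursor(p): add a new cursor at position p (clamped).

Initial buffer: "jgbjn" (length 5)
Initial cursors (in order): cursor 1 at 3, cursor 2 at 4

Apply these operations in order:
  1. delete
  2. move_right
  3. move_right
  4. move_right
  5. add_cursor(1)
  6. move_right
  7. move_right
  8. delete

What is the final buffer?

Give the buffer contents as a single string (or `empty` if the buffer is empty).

Answer: empty

Derivation:
After op 1 (delete): buffer="jgn" (len 3), cursors c1@2 c2@2, authorship ...
After op 2 (move_right): buffer="jgn" (len 3), cursors c1@3 c2@3, authorship ...
After op 3 (move_right): buffer="jgn" (len 3), cursors c1@3 c2@3, authorship ...
After op 4 (move_right): buffer="jgn" (len 3), cursors c1@3 c2@3, authorship ...
After op 5 (add_cursor(1)): buffer="jgn" (len 3), cursors c3@1 c1@3 c2@3, authorship ...
After op 6 (move_right): buffer="jgn" (len 3), cursors c3@2 c1@3 c2@3, authorship ...
After op 7 (move_right): buffer="jgn" (len 3), cursors c1@3 c2@3 c3@3, authorship ...
After op 8 (delete): buffer="" (len 0), cursors c1@0 c2@0 c3@0, authorship 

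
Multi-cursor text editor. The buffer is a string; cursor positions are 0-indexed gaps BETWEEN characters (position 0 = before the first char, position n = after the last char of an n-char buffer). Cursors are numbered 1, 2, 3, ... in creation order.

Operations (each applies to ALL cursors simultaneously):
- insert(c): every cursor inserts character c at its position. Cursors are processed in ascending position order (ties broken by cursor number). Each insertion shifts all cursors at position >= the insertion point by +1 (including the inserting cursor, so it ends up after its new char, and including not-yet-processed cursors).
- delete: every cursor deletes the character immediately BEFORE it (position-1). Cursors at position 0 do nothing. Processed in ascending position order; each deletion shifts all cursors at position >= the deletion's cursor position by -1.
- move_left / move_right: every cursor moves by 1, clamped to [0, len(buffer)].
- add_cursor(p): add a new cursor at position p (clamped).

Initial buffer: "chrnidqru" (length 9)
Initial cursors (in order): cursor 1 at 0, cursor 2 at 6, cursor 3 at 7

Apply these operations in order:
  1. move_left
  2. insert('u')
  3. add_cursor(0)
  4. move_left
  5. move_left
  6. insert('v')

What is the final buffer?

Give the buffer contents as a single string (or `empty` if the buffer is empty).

Answer: vvuchrnviuvduqru

Derivation:
After op 1 (move_left): buffer="chrnidqru" (len 9), cursors c1@0 c2@5 c3@6, authorship .........
After op 2 (insert('u')): buffer="uchrniuduqru" (len 12), cursors c1@1 c2@7 c3@9, authorship 1.....2.3...
After op 3 (add_cursor(0)): buffer="uchrniuduqru" (len 12), cursors c4@0 c1@1 c2@7 c3@9, authorship 1.....2.3...
After op 4 (move_left): buffer="uchrniuduqru" (len 12), cursors c1@0 c4@0 c2@6 c3@8, authorship 1.....2.3...
After op 5 (move_left): buffer="uchrniuduqru" (len 12), cursors c1@0 c4@0 c2@5 c3@7, authorship 1.....2.3...
After op 6 (insert('v')): buffer="vvuchrnviuvduqru" (len 16), cursors c1@2 c4@2 c2@8 c3@11, authorship 141....2.23.3...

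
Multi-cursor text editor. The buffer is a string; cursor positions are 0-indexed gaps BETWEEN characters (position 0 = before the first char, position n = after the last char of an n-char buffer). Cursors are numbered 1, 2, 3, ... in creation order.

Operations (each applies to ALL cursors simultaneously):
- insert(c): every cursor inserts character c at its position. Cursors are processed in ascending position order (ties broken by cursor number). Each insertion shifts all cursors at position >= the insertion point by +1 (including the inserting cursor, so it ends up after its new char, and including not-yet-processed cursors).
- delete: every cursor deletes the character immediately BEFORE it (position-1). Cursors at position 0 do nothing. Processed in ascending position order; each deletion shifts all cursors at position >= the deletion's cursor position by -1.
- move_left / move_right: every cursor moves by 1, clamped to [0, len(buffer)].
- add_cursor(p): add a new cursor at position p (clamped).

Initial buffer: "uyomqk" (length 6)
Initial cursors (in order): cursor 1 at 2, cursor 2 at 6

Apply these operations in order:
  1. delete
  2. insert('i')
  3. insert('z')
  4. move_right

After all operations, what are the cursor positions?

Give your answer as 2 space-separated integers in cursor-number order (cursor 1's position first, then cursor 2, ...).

After op 1 (delete): buffer="uomq" (len 4), cursors c1@1 c2@4, authorship ....
After op 2 (insert('i')): buffer="uiomqi" (len 6), cursors c1@2 c2@6, authorship .1...2
After op 3 (insert('z')): buffer="uizomqiz" (len 8), cursors c1@3 c2@8, authorship .11...22
After op 4 (move_right): buffer="uizomqiz" (len 8), cursors c1@4 c2@8, authorship .11...22

Answer: 4 8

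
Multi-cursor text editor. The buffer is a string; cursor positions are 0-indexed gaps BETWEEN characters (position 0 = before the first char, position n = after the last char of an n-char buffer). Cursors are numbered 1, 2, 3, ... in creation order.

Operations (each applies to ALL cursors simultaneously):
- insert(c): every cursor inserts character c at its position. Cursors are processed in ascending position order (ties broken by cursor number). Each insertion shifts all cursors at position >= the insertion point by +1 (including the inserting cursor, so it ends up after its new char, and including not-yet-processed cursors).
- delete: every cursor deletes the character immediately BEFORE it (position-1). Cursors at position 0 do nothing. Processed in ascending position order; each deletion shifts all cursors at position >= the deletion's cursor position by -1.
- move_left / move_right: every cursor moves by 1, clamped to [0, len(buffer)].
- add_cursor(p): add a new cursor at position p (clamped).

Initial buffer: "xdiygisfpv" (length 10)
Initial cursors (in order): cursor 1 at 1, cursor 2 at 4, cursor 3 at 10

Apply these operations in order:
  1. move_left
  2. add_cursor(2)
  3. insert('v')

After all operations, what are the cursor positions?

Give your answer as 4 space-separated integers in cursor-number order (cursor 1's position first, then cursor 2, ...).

After op 1 (move_left): buffer="xdiygisfpv" (len 10), cursors c1@0 c2@3 c3@9, authorship ..........
After op 2 (add_cursor(2)): buffer="xdiygisfpv" (len 10), cursors c1@0 c4@2 c2@3 c3@9, authorship ..........
After op 3 (insert('v')): buffer="vxdvivygisfpvv" (len 14), cursors c1@1 c4@4 c2@6 c3@13, authorship 1..4.2......3.

Answer: 1 6 13 4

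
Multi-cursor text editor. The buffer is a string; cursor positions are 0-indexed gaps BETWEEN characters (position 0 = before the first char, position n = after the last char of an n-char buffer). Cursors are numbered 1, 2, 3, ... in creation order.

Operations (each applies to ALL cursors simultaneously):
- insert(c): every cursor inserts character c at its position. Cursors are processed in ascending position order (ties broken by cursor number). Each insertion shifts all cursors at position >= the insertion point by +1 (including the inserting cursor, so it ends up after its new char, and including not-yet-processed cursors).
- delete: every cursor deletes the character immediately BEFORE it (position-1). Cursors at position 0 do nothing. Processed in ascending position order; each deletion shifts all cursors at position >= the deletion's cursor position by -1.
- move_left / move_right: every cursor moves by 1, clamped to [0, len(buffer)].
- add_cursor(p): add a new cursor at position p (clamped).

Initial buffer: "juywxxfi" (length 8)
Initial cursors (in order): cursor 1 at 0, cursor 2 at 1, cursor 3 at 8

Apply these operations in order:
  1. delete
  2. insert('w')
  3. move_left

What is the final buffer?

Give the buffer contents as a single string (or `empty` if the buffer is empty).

Answer: wwuywxxfw

Derivation:
After op 1 (delete): buffer="uywxxf" (len 6), cursors c1@0 c2@0 c3@6, authorship ......
After op 2 (insert('w')): buffer="wwuywxxfw" (len 9), cursors c1@2 c2@2 c3@9, authorship 12......3
After op 3 (move_left): buffer="wwuywxxfw" (len 9), cursors c1@1 c2@1 c3@8, authorship 12......3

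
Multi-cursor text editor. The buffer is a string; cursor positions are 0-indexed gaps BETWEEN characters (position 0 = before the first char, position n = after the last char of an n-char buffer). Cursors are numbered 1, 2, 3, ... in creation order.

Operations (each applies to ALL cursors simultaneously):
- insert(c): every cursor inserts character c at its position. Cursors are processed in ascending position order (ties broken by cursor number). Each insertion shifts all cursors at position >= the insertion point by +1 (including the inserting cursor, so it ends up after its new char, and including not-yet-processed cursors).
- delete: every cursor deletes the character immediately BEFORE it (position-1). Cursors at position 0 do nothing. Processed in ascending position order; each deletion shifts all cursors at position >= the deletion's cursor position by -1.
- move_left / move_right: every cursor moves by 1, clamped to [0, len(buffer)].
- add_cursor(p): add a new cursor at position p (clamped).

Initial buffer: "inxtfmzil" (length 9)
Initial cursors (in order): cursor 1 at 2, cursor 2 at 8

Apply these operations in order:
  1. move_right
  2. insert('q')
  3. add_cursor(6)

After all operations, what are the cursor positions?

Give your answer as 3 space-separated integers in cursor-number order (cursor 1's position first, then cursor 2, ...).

Answer: 4 11 6

Derivation:
After op 1 (move_right): buffer="inxtfmzil" (len 9), cursors c1@3 c2@9, authorship .........
After op 2 (insert('q')): buffer="inxqtfmzilq" (len 11), cursors c1@4 c2@11, authorship ...1......2
After op 3 (add_cursor(6)): buffer="inxqtfmzilq" (len 11), cursors c1@4 c3@6 c2@11, authorship ...1......2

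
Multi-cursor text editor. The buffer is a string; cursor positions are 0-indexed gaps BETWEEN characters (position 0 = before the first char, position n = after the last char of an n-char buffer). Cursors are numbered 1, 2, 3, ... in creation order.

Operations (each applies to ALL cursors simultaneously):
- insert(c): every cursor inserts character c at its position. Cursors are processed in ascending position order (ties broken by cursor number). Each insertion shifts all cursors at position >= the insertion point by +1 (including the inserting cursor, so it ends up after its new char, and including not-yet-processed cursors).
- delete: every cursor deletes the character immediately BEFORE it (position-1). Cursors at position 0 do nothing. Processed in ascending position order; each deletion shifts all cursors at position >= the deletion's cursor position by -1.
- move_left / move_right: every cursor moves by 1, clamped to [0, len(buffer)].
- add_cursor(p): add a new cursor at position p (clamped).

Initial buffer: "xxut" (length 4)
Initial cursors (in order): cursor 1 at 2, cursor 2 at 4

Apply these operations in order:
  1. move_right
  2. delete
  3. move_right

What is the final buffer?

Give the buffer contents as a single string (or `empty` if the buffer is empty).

Answer: xx

Derivation:
After op 1 (move_right): buffer="xxut" (len 4), cursors c1@3 c2@4, authorship ....
After op 2 (delete): buffer="xx" (len 2), cursors c1@2 c2@2, authorship ..
After op 3 (move_right): buffer="xx" (len 2), cursors c1@2 c2@2, authorship ..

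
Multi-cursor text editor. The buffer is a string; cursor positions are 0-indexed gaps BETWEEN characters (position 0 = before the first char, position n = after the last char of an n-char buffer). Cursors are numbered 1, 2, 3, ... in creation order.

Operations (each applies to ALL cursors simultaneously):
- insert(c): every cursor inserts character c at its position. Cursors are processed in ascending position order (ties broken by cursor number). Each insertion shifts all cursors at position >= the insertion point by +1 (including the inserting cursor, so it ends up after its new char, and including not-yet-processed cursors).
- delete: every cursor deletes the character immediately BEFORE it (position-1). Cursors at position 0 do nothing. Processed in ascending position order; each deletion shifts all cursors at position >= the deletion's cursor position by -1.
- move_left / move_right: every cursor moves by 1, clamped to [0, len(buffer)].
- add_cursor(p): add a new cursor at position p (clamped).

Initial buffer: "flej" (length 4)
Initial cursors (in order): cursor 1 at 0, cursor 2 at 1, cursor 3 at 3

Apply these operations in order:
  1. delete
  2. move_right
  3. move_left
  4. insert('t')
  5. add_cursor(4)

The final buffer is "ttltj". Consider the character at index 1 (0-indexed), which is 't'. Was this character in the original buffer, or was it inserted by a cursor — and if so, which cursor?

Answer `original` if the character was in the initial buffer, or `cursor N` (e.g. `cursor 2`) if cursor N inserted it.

Answer: cursor 2

Derivation:
After op 1 (delete): buffer="lj" (len 2), cursors c1@0 c2@0 c3@1, authorship ..
After op 2 (move_right): buffer="lj" (len 2), cursors c1@1 c2@1 c3@2, authorship ..
After op 3 (move_left): buffer="lj" (len 2), cursors c1@0 c2@0 c3@1, authorship ..
After op 4 (insert('t')): buffer="ttltj" (len 5), cursors c1@2 c2@2 c3@4, authorship 12.3.
After op 5 (add_cursor(4)): buffer="ttltj" (len 5), cursors c1@2 c2@2 c3@4 c4@4, authorship 12.3.
Authorship (.=original, N=cursor N): 1 2 . 3 .
Index 1: author = 2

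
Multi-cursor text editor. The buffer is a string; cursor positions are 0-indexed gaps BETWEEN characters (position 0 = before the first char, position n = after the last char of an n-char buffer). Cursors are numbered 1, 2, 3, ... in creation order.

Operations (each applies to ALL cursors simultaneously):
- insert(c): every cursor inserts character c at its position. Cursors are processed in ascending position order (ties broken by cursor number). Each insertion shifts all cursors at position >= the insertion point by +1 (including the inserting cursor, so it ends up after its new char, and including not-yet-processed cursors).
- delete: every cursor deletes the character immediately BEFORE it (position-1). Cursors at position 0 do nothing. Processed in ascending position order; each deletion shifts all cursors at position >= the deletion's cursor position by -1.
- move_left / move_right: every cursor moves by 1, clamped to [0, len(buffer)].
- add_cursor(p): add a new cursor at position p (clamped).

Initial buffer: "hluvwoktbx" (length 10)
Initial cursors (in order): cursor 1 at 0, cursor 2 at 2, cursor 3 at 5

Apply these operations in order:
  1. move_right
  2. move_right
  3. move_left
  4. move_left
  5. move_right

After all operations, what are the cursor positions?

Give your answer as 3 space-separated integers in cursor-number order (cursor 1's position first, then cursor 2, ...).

After op 1 (move_right): buffer="hluvwoktbx" (len 10), cursors c1@1 c2@3 c3@6, authorship ..........
After op 2 (move_right): buffer="hluvwoktbx" (len 10), cursors c1@2 c2@4 c3@7, authorship ..........
After op 3 (move_left): buffer="hluvwoktbx" (len 10), cursors c1@1 c2@3 c3@6, authorship ..........
After op 4 (move_left): buffer="hluvwoktbx" (len 10), cursors c1@0 c2@2 c3@5, authorship ..........
After op 5 (move_right): buffer="hluvwoktbx" (len 10), cursors c1@1 c2@3 c3@6, authorship ..........

Answer: 1 3 6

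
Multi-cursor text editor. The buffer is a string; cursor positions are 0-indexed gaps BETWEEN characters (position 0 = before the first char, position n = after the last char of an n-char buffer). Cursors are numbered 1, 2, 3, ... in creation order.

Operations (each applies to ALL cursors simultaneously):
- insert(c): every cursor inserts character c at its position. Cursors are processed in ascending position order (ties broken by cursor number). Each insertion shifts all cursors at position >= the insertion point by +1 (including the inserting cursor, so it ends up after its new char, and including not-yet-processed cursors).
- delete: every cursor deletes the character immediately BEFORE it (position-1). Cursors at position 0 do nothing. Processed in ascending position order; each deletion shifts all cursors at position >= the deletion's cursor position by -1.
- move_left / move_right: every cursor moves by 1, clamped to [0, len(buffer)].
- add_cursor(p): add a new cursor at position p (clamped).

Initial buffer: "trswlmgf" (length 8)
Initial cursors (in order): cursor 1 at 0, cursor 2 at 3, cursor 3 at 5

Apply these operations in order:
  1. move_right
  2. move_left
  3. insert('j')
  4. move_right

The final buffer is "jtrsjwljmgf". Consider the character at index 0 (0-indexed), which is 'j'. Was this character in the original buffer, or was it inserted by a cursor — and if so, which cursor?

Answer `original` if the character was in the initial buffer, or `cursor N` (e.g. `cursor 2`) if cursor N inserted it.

Answer: cursor 1

Derivation:
After op 1 (move_right): buffer="trswlmgf" (len 8), cursors c1@1 c2@4 c3@6, authorship ........
After op 2 (move_left): buffer="trswlmgf" (len 8), cursors c1@0 c2@3 c3@5, authorship ........
After op 3 (insert('j')): buffer="jtrsjwljmgf" (len 11), cursors c1@1 c2@5 c3@8, authorship 1...2..3...
After op 4 (move_right): buffer="jtrsjwljmgf" (len 11), cursors c1@2 c2@6 c3@9, authorship 1...2..3...
Authorship (.=original, N=cursor N): 1 . . . 2 . . 3 . . .
Index 0: author = 1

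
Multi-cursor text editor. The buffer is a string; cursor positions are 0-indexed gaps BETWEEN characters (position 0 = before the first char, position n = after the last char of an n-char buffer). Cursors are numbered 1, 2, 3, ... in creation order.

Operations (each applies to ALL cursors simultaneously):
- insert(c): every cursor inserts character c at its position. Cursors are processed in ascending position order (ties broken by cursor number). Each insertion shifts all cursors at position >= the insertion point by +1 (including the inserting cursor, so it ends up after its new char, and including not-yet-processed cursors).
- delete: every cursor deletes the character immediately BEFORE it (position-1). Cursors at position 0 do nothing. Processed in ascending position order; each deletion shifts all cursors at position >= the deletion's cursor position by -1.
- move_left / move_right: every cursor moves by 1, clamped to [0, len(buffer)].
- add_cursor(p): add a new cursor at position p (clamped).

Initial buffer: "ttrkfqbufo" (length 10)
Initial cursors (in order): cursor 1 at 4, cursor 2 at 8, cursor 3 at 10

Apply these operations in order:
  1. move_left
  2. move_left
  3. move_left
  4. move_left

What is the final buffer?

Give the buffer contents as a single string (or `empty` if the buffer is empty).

Answer: ttrkfqbufo

Derivation:
After op 1 (move_left): buffer="ttrkfqbufo" (len 10), cursors c1@3 c2@7 c3@9, authorship ..........
After op 2 (move_left): buffer="ttrkfqbufo" (len 10), cursors c1@2 c2@6 c3@8, authorship ..........
After op 3 (move_left): buffer="ttrkfqbufo" (len 10), cursors c1@1 c2@5 c3@7, authorship ..........
After op 4 (move_left): buffer="ttrkfqbufo" (len 10), cursors c1@0 c2@4 c3@6, authorship ..........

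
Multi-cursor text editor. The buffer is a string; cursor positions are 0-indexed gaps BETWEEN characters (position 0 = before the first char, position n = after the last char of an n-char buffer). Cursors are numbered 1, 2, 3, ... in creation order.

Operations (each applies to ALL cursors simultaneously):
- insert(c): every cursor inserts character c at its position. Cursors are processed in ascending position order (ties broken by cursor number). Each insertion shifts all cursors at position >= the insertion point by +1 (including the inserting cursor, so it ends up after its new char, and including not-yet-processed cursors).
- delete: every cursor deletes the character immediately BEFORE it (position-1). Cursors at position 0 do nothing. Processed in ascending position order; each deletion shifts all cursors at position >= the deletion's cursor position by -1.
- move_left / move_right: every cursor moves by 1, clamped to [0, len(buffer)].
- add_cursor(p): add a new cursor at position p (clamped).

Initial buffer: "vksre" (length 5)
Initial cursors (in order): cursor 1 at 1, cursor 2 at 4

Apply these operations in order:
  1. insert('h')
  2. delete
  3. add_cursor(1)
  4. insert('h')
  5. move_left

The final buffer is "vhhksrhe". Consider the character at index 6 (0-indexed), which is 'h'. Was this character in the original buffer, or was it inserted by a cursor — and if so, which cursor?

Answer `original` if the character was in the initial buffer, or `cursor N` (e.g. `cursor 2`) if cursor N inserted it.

After op 1 (insert('h')): buffer="vhksrhe" (len 7), cursors c1@2 c2@6, authorship .1...2.
After op 2 (delete): buffer="vksre" (len 5), cursors c1@1 c2@4, authorship .....
After op 3 (add_cursor(1)): buffer="vksre" (len 5), cursors c1@1 c3@1 c2@4, authorship .....
After op 4 (insert('h')): buffer="vhhksrhe" (len 8), cursors c1@3 c3@3 c2@7, authorship .13...2.
After op 5 (move_left): buffer="vhhksrhe" (len 8), cursors c1@2 c3@2 c2@6, authorship .13...2.
Authorship (.=original, N=cursor N): . 1 3 . . . 2 .
Index 6: author = 2

Answer: cursor 2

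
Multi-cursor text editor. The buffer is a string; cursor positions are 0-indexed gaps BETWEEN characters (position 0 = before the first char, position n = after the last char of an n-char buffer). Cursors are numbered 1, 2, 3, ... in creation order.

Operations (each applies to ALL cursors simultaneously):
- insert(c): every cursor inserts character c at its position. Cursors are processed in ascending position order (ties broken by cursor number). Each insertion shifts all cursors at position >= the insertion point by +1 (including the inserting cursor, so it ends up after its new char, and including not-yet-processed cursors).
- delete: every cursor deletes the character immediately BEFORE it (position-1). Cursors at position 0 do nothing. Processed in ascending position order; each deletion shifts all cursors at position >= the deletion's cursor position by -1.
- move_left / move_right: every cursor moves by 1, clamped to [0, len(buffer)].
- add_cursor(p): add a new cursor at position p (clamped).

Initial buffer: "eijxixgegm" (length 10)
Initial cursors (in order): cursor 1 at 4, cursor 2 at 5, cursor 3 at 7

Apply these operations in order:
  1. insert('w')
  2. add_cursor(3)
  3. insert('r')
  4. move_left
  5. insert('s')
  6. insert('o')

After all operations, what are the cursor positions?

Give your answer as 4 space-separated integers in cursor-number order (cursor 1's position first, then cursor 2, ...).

Answer: 10 15 21 5

Derivation:
After op 1 (insert('w')): buffer="eijxwiwxgwegm" (len 13), cursors c1@5 c2@7 c3@10, authorship ....1.2..3...
After op 2 (add_cursor(3)): buffer="eijxwiwxgwegm" (len 13), cursors c4@3 c1@5 c2@7 c3@10, authorship ....1.2..3...
After op 3 (insert('r')): buffer="eijrxwriwrxgwregm" (len 17), cursors c4@4 c1@7 c2@10 c3@14, authorship ...4.11.22..33...
After op 4 (move_left): buffer="eijrxwriwrxgwregm" (len 17), cursors c4@3 c1@6 c2@9 c3@13, authorship ...4.11.22..33...
After op 5 (insert('s')): buffer="eijsrxwsriwsrxgwsregm" (len 21), cursors c4@4 c1@8 c2@12 c3@17, authorship ...44.111.222..333...
After op 6 (insert('o')): buffer="eijsorxwsoriwsorxgwsoregm" (len 25), cursors c4@5 c1@10 c2@15 c3@21, authorship ...444.1111.2222..3333...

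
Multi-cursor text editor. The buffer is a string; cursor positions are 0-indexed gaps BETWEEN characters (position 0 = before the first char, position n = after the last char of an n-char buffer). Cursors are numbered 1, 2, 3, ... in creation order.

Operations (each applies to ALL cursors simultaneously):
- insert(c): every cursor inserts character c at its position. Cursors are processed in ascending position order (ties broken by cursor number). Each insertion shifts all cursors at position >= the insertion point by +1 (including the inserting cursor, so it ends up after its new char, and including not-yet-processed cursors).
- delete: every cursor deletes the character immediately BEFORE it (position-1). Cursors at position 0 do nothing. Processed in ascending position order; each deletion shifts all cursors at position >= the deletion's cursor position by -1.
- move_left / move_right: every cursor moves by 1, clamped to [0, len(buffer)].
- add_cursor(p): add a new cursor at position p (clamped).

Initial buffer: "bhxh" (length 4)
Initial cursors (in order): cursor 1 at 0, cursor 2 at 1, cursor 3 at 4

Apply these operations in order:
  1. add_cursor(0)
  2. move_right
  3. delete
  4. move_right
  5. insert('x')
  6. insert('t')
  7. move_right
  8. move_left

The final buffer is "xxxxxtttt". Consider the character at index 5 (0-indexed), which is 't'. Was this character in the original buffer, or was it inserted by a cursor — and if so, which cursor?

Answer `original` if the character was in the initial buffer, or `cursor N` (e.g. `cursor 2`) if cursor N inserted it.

Answer: cursor 1

Derivation:
After op 1 (add_cursor(0)): buffer="bhxh" (len 4), cursors c1@0 c4@0 c2@1 c3@4, authorship ....
After op 2 (move_right): buffer="bhxh" (len 4), cursors c1@1 c4@1 c2@2 c3@4, authorship ....
After op 3 (delete): buffer="x" (len 1), cursors c1@0 c2@0 c4@0 c3@1, authorship .
After op 4 (move_right): buffer="x" (len 1), cursors c1@1 c2@1 c3@1 c4@1, authorship .
After op 5 (insert('x')): buffer="xxxxx" (len 5), cursors c1@5 c2@5 c3@5 c4@5, authorship .1234
After op 6 (insert('t')): buffer="xxxxxtttt" (len 9), cursors c1@9 c2@9 c3@9 c4@9, authorship .12341234
After op 7 (move_right): buffer="xxxxxtttt" (len 9), cursors c1@9 c2@9 c3@9 c4@9, authorship .12341234
After op 8 (move_left): buffer="xxxxxtttt" (len 9), cursors c1@8 c2@8 c3@8 c4@8, authorship .12341234
Authorship (.=original, N=cursor N): . 1 2 3 4 1 2 3 4
Index 5: author = 1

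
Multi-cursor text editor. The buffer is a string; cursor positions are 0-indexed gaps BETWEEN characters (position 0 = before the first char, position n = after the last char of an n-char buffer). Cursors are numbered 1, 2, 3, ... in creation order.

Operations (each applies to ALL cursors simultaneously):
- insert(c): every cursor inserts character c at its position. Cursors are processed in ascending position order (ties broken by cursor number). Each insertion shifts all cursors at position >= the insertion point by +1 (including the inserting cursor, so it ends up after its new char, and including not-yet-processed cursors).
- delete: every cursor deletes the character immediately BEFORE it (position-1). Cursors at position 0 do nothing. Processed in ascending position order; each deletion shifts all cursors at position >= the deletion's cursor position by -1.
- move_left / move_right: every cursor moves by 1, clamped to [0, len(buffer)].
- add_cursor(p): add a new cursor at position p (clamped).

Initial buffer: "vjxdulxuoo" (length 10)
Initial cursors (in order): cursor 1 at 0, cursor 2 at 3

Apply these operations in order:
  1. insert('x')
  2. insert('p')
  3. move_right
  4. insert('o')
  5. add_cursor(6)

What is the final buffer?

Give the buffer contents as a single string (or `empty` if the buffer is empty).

Answer: xpvojxxpdoulxuoo

Derivation:
After op 1 (insert('x')): buffer="xvjxxdulxuoo" (len 12), cursors c1@1 c2@5, authorship 1...2.......
After op 2 (insert('p')): buffer="xpvjxxpdulxuoo" (len 14), cursors c1@2 c2@7, authorship 11...22.......
After op 3 (move_right): buffer="xpvjxxpdulxuoo" (len 14), cursors c1@3 c2@8, authorship 11...22.......
After op 4 (insert('o')): buffer="xpvojxxpdoulxuoo" (len 16), cursors c1@4 c2@10, authorship 11.1..22.2......
After op 5 (add_cursor(6)): buffer="xpvojxxpdoulxuoo" (len 16), cursors c1@4 c3@6 c2@10, authorship 11.1..22.2......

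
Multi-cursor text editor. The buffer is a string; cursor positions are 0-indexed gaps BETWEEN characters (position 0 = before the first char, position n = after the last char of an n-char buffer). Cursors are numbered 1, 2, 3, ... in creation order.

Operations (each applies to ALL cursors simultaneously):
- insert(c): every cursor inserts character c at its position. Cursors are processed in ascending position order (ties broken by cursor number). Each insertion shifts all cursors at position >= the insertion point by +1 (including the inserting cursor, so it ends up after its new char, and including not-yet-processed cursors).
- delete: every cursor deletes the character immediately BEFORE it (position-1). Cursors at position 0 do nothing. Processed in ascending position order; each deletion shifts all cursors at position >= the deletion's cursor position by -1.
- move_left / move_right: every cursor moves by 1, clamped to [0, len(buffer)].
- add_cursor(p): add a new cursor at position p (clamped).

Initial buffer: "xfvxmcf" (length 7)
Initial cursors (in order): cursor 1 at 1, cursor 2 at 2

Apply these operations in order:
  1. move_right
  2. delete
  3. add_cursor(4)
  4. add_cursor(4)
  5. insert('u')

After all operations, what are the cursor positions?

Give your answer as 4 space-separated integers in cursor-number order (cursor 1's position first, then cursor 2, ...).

Answer: 3 3 8 8

Derivation:
After op 1 (move_right): buffer="xfvxmcf" (len 7), cursors c1@2 c2@3, authorship .......
After op 2 (delete): buffer="xxmcf" (len 5), cursors c1@1 c2@1, authorship .....
After op 3 (add_cursor(4)): buffer="xxmcf" (len 5), cursors c1@1 c2@1 c3@4, authorship .....
After op 4 (add_cursor(4)): buffer="xxmcf" (len 5), cursors c1@1 c2@1 c3@4 c4@4, authorship .....
After op 5 (insert('u')): buffer="xuuxmcuuf" (len 9), cursors c1@3 c2@3 c3@8 c4@8, authorship .12...34.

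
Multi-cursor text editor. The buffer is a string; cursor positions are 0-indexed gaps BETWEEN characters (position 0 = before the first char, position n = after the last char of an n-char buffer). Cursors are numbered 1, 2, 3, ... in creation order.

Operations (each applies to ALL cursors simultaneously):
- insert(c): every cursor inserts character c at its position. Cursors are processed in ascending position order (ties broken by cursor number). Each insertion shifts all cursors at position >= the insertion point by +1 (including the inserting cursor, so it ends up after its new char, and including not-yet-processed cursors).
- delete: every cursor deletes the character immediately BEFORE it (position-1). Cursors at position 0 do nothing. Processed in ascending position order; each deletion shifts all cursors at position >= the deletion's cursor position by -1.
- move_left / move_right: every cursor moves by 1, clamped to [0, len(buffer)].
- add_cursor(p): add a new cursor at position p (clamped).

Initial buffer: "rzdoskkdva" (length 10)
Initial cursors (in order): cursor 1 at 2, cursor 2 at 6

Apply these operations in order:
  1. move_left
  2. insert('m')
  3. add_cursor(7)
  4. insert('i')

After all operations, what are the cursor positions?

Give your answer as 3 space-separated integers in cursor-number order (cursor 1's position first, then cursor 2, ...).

Answer: 3 10 10

Derivation:
After op 1 (move_left): buffer="rzdoskkdva" (len 10), cursors c1@1 c2@5, authorship ..........
After op 2 (insert('m')): buffer="rmzdosmkkdva" (len 12), cursors c1@2 c2@7, authorship .1....2.....
After op 3 (add_cursor(7)): buffer="rmzdosmkkdva" (len 12), cursors c1@2 c2@7 c3@7, authorship .1....2.....
After op 4 (insert('i')): buffer="rmizdosmiikkdva" (len 15), cursors c1@3 c2@10 c3@10, authorship .11....223.....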